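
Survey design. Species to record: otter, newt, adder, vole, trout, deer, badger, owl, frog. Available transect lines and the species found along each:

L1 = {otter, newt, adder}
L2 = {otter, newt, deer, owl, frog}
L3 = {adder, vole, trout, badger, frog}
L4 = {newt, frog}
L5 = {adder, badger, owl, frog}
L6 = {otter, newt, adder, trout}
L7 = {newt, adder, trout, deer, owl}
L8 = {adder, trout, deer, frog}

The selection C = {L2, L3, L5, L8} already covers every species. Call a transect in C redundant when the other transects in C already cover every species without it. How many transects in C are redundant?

2

Drop L2: otter, newt uncovered — not redundant.
Drop L3: vole uncovered — not redundant.
Drop L5: the rest still cover every species — redundant.
Drop L8: the rest still cover every species — redundant.
2 redundant: L5, L8.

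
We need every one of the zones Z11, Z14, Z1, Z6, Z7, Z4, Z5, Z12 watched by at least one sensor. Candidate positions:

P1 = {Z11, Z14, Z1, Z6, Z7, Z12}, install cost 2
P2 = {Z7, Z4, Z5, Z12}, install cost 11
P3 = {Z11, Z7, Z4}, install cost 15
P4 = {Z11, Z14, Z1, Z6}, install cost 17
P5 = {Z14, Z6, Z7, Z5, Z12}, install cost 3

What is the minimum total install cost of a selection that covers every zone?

P1, P2 cover every zone at install cost 2 + 11 = 13.
Any cover uses at least 2 sensor positions; among all covering selections none totals below 13.
Greedy by coverage-per-install cost would pick P1, P5, P2 for 16 — worse than the optimum 13.

13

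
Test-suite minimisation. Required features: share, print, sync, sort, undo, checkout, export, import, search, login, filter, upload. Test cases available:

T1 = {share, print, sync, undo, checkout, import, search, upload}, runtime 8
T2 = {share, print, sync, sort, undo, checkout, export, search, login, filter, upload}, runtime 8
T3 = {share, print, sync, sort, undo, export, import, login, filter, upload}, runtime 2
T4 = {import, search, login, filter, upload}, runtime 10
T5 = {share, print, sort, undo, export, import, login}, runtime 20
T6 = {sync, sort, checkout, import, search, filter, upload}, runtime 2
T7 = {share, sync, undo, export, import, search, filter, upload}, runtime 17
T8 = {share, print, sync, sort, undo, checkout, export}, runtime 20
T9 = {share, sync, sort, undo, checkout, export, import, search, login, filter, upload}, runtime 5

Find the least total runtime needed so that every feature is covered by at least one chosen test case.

4

T3, T6 cover every feature at runtime 2 + 2 = 4.
Any cover uses at least 2 test cases; among all covering selections none totals below 4.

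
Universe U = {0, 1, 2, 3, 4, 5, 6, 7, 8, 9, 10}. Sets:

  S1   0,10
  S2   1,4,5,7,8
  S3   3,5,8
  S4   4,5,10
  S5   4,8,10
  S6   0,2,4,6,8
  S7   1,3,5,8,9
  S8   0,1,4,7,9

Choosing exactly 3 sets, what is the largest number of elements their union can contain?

Choosing S1, S6, S7 covers {0, 1, 2, 3, 4, 5, 6, 8, 9, 10} — 10 elements.
No choice of 3 sets does better; here 7 is left uncovered.

10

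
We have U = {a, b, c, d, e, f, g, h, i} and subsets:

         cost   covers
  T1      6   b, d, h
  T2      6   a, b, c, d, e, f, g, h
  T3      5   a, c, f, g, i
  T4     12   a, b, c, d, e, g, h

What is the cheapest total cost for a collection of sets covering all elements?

11

T2, T3 cover every element at cost 6 + 5 = 11.
Any cover uses at least 2 sets; among all covering selections none totals below 11.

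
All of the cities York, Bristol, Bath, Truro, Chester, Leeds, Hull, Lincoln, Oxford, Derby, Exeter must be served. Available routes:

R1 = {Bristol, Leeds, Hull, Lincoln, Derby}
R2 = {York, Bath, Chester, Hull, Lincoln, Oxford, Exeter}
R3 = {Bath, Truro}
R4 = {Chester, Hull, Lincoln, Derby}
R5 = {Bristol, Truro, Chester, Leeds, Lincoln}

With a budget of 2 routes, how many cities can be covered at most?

Choosing R1, R2 covers {York, Bristol, Bath, Chester, Leeds, Hull, Lincoln, Oxford, Derby, Exeter} — 10 cities.
No choice of 2 routes does better; here Truro is left uncovered.

10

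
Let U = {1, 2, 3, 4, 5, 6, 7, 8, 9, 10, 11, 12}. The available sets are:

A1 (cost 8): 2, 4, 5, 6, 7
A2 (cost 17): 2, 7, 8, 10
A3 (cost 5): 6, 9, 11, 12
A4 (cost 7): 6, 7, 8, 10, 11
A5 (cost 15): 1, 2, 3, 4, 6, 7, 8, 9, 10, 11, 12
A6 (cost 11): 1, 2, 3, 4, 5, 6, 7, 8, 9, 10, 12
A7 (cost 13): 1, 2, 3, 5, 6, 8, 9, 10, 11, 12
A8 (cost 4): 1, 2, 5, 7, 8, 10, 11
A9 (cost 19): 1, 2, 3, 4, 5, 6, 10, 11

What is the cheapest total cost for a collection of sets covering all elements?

A6, A8 cover every element at cost 11 + 4 = 15.
Any cover uses at least 2 sets; among all covering selections none totals below 15.
Greedy by coverage-per-cost would pick A8, A3, A6 for 20 — worse than the optimum 15.

15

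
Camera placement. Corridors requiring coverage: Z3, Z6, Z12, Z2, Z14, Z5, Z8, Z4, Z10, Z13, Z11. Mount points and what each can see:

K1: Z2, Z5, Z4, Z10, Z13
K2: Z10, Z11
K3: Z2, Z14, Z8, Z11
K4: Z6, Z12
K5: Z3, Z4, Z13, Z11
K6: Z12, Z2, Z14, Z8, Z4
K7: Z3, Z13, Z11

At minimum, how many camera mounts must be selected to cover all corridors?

K1, K3, K4, K5 together cover {Z3, Z6, Z12, Z2, Z14, Z5, Z8, Z4, Z10, Z13, Z11} — every corridor.
No 3 of the 7 camera mounts cover everything (all 35 triples fall short), so 4 is minimum.

4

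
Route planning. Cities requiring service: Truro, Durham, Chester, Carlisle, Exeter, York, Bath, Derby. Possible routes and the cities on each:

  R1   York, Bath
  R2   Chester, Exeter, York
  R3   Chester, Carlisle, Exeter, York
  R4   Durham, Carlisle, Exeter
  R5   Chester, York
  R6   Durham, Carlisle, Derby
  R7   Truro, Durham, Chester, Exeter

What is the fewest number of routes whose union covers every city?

3

R1, R6, R7 together cover {Truro, Durham, Chester, Carlisle, Exeter, York, Bath, Derby} — every city.
No 2 of the 7 routes cover everything (all 21 pairs fall short), so 3 is minimum.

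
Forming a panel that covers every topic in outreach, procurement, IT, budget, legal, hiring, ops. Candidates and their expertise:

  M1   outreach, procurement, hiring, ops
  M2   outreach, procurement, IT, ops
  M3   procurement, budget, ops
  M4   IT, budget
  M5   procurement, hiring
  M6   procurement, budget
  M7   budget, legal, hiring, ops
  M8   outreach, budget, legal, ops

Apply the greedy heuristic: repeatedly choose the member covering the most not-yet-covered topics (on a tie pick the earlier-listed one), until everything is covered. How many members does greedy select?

Pick 1: M1 covers 4 new topics (outreach, procurement, hiring, ops).
Pick 2: M4 covers 2 new topics (IT, budget).
Pick 3: M7 covers 1 new topics (legal).
Greedy uses 3 members. (The true minimum is 2.)

3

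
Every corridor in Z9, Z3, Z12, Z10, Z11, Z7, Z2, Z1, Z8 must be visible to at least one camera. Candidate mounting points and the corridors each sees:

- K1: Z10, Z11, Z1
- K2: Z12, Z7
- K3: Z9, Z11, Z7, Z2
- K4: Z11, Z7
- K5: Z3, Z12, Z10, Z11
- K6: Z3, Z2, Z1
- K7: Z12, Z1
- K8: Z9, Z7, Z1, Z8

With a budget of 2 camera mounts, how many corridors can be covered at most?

8

Choosing K5, K8 covers {Z9, Z3, Z12, Z10, Z11, Z7, Z1, Z8} — 8 corridors.
No choice of 2 camera mounts does better; here Z2 is left uncovered.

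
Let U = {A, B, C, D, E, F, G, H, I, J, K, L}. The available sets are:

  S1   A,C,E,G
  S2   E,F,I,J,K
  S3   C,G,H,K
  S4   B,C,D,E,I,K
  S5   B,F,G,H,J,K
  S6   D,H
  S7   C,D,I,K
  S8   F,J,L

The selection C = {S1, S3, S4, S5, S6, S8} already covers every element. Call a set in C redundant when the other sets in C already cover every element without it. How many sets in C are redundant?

Drop S1: A uncovered — not redundant.
Drop S3: the rest still cover every element — redundant.
Drop S4: I uncovered — not redundant.
Drop S5: the rest still cover every element — redundant.
Drop S6: the rest still cover every element — redundant.
Drop S8: L uncovered — not redundant.
3 redundant: S3, S5, S6.

3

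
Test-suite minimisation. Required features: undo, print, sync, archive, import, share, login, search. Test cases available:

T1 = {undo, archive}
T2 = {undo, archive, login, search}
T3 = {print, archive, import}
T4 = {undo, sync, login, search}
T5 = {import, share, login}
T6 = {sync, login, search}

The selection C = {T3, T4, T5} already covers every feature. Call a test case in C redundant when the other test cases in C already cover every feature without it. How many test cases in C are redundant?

Drop T3: print, archive uncovered — not redundant.
Drop T4: undo, sync, search uncovered — not redundant.
Drop T5: share uncovered — not redundant.
None of the test cases in C is redundant.

0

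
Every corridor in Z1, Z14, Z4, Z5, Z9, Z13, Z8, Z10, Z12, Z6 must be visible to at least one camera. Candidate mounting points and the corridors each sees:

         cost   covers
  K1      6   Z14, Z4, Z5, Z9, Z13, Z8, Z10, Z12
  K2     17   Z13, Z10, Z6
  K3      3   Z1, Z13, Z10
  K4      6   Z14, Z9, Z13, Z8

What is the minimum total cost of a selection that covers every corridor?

K1, K2, K3 cover every corridor at cost 6 + 17 + 3 = 26.
Any cover uses at least 3 camera mounts; among all covering selections none totals below 26.

26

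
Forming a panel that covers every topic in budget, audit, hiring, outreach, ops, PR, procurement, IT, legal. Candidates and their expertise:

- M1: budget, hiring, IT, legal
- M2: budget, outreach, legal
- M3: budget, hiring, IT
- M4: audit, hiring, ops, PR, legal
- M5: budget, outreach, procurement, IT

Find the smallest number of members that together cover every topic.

M4, M5 together cover {budget, audit, hiring, outreach, ops, PR, procurement, IT, legal} — every topic.
No single member contains all 9 topics, so 2 is optimal.

2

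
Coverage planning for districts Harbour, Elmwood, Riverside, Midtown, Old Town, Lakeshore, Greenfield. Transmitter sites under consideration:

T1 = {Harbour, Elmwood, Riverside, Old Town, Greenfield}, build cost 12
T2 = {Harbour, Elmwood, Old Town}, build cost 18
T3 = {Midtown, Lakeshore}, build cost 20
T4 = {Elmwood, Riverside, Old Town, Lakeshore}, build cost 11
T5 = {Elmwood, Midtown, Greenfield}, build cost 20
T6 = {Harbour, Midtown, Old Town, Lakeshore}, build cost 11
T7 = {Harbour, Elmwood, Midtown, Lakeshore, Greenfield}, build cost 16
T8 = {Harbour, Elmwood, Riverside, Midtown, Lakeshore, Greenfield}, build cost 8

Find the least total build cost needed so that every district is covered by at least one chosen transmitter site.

19

T4, T8 cover every district at build cost 11 + 8 = 19.
Any cover uses at least 2 transmitter sites; among all covering selections none totals below 19.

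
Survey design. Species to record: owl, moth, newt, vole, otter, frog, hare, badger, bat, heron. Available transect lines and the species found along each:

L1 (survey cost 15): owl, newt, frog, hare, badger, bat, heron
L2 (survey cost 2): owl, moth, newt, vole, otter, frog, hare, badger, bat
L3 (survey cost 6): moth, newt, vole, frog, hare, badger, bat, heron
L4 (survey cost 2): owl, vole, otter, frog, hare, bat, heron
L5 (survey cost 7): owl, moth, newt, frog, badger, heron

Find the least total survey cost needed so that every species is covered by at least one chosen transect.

L2, L4 cover every species at survey cost 2 + 2 = 4.
Any cover uses at least 2 transects; among all covering selections none totals below 4.

4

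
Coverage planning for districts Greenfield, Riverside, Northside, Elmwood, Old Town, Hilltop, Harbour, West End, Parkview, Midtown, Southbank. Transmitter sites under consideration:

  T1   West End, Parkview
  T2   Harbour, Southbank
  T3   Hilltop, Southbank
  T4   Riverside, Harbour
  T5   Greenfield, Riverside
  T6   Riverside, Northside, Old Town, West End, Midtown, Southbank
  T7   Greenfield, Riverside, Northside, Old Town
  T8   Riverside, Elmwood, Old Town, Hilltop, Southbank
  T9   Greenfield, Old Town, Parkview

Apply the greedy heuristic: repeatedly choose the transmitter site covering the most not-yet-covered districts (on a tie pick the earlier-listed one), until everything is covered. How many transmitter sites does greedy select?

4

Pick 1: T6 covers 6 new districts (Riverside, Northside, Old Town, West End, Midtown, Southbank).
Pick 2: T8 covers 2 new districts (Elmwood, Hilltop).
Pick 3: T9 covers 2 new districts (Greenfield, Parkview).
Pick 4: T2 covers 1 new districts (Harbour).
Greedy uses 4 transmitter sites.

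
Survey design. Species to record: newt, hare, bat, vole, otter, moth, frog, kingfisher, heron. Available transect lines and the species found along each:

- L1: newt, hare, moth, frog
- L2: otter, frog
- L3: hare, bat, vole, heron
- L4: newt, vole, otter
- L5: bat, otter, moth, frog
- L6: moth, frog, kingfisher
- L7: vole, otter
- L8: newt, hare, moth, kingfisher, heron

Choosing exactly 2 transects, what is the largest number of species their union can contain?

Choosing L5, L8 covers {newt, hare, bat, otter, moth, frog, kingfisher, heron} — 8 species.
No choice of 2 transects does better; here vole is left uncovered.

8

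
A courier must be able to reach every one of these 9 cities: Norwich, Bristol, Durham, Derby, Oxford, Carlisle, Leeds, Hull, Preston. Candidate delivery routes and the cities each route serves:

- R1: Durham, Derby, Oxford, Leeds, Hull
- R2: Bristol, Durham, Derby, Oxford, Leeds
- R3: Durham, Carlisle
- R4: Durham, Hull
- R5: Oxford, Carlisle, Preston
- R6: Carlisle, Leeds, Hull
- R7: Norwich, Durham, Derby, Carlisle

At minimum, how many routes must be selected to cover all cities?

R1, R2, R5, R7 together cover {Norwich, Bristol, Durham, Derby, Oxford, Carlisle, Leeds, Hull, Preston} — every city.
No 3 of the 7 routes cover everything (all 35 triples fall short), so 4 is minimum.

4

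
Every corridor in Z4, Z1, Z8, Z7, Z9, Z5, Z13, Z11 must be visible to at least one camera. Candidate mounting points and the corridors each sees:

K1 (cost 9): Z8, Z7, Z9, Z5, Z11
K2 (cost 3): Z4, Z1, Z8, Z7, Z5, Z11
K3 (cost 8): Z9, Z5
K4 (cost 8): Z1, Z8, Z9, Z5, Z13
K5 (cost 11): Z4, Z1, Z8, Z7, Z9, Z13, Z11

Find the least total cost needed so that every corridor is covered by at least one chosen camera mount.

11

K2, K4 cover every corridor at cost 3 + 8 = 11.
Any cover uses at least 2 camera mounts; among all covering selections none totals below 11.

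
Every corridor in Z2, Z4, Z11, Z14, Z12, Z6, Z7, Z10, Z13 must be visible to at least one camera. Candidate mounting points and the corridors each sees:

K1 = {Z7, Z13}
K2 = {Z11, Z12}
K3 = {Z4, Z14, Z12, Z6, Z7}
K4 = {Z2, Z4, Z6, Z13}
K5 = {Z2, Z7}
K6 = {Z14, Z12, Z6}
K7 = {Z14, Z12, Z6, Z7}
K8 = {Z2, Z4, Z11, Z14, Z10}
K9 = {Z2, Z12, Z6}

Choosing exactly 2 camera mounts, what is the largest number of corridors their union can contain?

Choosing K3, K8 covers {Z2, Z4, Z11, Z14, Z12, Z6, Z7, Z10} — 8 corridors.
No choice of 2 camera mounts does better; here Z13 is left uncovered.

8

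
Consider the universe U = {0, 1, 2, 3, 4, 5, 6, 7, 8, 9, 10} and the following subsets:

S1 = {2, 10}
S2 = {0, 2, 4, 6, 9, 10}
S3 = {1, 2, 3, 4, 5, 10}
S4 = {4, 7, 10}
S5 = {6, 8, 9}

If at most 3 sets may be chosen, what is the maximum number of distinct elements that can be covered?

10

Choosing S2, S3, S4 covers {0, 1, 2, 3, 4, 5, 6, 7, 9, 10} — 10 elements.
No choice of 3 sets does better; here 8 is left uncovered.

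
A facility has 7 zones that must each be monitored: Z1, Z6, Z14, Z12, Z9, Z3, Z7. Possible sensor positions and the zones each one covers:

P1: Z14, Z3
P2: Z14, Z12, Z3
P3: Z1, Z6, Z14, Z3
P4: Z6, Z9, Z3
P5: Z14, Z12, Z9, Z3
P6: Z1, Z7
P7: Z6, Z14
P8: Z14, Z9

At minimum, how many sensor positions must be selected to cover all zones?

3

P2, P4, P6 together cover {Z1, Z6, Z14, Z12, Z9, Z3, Z7} — every zone.
No 2 of the 8 sensor positions cover everything (all 28 pairs fall short), so 3 is minimum.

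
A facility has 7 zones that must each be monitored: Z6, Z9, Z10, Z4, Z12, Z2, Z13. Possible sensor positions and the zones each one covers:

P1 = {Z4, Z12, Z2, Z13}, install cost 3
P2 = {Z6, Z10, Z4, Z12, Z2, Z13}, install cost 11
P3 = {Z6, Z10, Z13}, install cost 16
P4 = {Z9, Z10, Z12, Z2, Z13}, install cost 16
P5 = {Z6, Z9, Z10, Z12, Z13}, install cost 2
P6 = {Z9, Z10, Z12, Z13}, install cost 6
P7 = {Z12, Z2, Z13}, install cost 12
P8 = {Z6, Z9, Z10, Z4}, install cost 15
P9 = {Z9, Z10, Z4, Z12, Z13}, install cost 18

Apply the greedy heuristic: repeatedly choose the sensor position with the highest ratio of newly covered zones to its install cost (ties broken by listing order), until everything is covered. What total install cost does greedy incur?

Pick 1: P5 adds 5 new (Z6, Z9, Z10, Z12, Z13) at install cost 2 (ratio 5/2).
Pick 2: P1 adds 2 new (Z4, Z2) at install cost 3 (ratio 2/3).
Greedy total install cost: 2 + 3 = 5.

5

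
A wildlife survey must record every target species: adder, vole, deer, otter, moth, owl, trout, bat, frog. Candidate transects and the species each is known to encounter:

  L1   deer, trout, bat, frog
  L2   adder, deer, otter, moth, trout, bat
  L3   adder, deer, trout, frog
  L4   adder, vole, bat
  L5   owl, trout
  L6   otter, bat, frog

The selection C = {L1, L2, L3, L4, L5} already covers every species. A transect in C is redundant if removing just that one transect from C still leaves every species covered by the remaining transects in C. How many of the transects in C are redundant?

2

Drop L1: the rest still cover every species — redundant.
Drop L2: otter, moth uncovered — not redundant.
Drop L3: the rest still cover every species — redundant.
Drop L4: vole uncovered — not redundant.
Drop L5: owl uncovered — not redundant.
2 redundant: L1, L3.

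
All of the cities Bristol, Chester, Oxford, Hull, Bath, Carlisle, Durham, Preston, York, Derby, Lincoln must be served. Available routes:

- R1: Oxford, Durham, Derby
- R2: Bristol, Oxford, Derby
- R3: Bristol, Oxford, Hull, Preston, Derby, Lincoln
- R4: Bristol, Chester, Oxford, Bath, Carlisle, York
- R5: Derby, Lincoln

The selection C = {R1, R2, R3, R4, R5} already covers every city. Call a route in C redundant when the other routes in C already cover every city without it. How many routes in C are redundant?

2

Drop R1: Durham uncovered — not redundant.
Drop R2: the rest still cover every city — redundant.
Drop R3: Hull, Preston uncovered — not redundant.
Drop R4: Chester, Bath, Carlisle, York uncovered — not redundant.
Drop R5: the rest still cover every city — redundant.
2 redundant: R2, R5.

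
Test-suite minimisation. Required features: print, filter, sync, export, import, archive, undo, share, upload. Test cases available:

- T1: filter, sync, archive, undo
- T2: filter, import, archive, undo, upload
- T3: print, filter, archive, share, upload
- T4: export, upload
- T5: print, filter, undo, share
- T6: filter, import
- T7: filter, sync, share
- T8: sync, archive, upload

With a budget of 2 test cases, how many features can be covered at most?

Choosing T1, T3 covers {print, filter, sync, archive, undo, share, upload} — 7 features.
No choice of 2 test cases does better; here export, import are left uncovered.

7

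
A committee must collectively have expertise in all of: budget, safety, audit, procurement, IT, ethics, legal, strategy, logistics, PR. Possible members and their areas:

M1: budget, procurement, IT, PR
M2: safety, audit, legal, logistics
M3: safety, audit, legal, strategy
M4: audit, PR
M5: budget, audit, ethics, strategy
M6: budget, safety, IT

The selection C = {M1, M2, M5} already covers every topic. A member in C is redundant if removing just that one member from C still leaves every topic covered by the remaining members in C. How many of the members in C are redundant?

0

Drop M1: procurement, IT, PR uncovered — not redundant.
Drop M2: safety, legal, logistics uncovered — not redundant.
Drop M5: ethics, strategy uncovered — not redundant.
None of the members in C is redundant.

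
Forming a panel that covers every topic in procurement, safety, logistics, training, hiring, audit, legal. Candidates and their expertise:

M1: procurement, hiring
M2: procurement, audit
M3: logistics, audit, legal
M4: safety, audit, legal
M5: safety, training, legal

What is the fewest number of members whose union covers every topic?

3

M1, M3, M5 together cover {procurement, safety, logistics, training, hiring, audit, legal} — every topic.
No 2 of the 5 members cover everything (all 10 pairs fall short), so 3 is minimum.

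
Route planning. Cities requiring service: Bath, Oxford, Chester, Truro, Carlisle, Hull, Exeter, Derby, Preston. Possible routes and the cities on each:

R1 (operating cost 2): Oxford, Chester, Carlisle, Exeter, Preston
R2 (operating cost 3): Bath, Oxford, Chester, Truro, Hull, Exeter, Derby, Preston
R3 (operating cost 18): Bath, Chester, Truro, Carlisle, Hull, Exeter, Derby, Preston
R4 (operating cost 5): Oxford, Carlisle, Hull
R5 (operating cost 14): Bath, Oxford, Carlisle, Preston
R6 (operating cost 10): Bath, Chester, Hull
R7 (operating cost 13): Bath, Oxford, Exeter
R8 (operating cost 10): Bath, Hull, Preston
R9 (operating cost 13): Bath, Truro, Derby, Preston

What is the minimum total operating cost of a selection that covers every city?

5

R1, R2 cover every city at operating cost 2 + 3 = 5.
Any cover uses at least 2 routes; among all covering selections none totals below 5.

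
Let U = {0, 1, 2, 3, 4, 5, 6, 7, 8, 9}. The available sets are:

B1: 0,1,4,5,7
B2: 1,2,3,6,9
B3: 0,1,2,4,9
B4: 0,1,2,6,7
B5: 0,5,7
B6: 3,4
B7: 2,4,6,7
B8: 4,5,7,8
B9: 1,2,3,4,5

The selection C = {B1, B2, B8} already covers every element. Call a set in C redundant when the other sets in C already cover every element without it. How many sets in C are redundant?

0

Drop B1: 0 uncovered — not redundant.
Drop B2: 2, 3, 6, 9 uncovered — not redundant.
Drop B8: 8 uncovered — not redundant.
None of the sets in C is redundant.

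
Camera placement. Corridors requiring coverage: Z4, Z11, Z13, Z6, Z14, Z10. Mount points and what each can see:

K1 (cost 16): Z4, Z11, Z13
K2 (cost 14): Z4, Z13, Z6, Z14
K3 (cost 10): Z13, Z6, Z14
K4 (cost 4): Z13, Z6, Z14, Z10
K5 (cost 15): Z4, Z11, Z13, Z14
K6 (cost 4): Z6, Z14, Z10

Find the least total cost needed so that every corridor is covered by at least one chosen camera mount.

K4, K5 cover every corridor at cost 4 + 15 = 19.
Any cover uses at least 2 camera mounts; among all covering selections none totals below 19.

19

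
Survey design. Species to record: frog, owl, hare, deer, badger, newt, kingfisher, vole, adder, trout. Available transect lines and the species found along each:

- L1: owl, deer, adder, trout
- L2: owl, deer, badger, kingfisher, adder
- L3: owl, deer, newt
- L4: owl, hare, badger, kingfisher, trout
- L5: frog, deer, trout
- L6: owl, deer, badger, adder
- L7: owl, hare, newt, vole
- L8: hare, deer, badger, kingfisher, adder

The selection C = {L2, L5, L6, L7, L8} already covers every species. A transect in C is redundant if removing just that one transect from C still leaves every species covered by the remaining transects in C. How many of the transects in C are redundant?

3

Drop L2: the rest still cover every species — redundant.
Drop L5: frog, trout uncovered — not redundant.
Drop L6: the rest still cover every species — redundant.
Drop L7: newt, vole uncovered — not redundant.
Drop L8: the rest still cover every species — redundant.
3 redundant: L2, L6, L8.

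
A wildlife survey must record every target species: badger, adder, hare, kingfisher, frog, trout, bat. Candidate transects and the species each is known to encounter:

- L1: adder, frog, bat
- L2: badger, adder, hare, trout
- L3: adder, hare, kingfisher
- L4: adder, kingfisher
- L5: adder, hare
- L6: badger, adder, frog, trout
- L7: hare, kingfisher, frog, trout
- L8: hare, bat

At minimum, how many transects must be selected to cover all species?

L1, L2, L3 together cover {badger, adder, hare, kingfisher, frog, trout, bat} — every species.
No 2 of the 8 transects cover everything (all 28 pairs fall short), so 3 is minimum.

3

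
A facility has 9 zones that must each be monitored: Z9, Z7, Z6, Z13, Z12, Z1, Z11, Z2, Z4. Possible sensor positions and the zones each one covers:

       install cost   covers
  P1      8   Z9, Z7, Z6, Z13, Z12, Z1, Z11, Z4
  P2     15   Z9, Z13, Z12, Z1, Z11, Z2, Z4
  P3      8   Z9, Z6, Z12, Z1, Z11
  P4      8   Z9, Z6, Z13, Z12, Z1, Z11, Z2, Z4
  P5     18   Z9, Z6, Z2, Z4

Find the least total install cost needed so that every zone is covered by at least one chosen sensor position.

16

P1, P4 cover every zone at install cost 8 + 8 = 16.
Any cover uses at least 2 sensor positions; among all covering selections none totals below 16.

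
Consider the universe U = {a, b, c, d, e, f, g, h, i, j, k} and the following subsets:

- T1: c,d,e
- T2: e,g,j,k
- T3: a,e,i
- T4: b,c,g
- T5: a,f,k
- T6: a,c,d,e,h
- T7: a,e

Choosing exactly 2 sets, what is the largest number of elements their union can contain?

8

Choosing T2, T6 covers {a, c, d, e, g, h, j, k} — 8 elements.
No choice of 2 sets does better; here b, f, i are left uncovered.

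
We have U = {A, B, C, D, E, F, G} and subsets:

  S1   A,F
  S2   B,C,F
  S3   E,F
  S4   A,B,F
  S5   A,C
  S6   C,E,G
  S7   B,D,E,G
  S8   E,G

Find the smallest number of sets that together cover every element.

3

S1, S2, S7 together cover {A, B, C, D, E, F, G} — every element.
No 2 of the 8 sets cover everything (all 28 pairs fall short), so 3 is minimum.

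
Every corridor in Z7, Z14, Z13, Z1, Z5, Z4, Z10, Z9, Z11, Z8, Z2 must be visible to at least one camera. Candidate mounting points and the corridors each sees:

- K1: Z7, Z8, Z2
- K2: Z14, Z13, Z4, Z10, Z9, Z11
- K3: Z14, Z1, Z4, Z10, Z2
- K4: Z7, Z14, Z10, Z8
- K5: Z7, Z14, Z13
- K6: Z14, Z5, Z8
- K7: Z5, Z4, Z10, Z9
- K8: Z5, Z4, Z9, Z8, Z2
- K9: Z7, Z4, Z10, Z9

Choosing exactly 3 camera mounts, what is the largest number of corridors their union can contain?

10

Choosing K1, K2, K3 covers {Z7, Z14, Z13, Z1, Z4, Z10, Z9, Z11, Z8, Z2} — 10 corridors.
No choice of 3 camera mounts does better; here Z5 is left uncovered.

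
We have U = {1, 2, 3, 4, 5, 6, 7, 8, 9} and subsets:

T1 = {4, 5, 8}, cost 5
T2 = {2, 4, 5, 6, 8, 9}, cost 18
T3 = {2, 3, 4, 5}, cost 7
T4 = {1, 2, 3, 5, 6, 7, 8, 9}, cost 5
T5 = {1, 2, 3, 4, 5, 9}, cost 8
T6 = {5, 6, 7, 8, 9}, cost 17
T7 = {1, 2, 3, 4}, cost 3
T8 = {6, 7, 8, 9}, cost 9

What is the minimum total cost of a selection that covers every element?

8

T4, T7 cover every element at cost 5 + 3 = 8.
Any cover uses at least 2 sets; among all covering selections none totals below 8.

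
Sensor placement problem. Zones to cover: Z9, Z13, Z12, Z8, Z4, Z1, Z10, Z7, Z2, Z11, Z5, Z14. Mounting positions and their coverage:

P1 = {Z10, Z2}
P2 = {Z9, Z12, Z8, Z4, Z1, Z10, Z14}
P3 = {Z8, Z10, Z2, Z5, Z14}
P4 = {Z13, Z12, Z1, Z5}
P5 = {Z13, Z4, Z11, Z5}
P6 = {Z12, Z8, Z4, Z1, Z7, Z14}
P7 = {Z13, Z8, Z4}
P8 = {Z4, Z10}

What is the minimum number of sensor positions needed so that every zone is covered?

P1, P2, P5, P6 together cover {Z9, Z13, Z12, Z8, Z4, Z1, Z10, Z7, Z2, Z11, Z5, Z14} — every zone.
No 3 of the 8 sensor positions cover everything (all 56 triples fall short), so 4 is minimum.

4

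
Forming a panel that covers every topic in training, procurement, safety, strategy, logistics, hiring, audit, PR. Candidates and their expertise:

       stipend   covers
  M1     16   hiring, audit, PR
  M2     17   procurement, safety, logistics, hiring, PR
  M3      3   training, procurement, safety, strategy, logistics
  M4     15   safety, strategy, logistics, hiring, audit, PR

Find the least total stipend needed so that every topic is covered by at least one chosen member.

M3, M4 cover every topic at stipend 3 + 15 = 18.
Any cover uses at least 2 members; among all covering selections none totals below 18.

18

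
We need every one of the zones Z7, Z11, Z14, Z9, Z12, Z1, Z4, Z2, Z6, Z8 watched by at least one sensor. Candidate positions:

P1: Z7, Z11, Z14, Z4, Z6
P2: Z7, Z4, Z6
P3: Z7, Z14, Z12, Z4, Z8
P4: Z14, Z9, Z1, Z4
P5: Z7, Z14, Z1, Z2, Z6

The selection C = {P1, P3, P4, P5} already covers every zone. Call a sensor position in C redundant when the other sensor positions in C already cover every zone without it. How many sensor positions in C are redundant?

0

Drop P1: Z11 uncovered — not redundant.
Drop P3: Z12, Z8 uncovered — not redundant.
Drop P4: Z9 uncovered — not redundant.
Drop P5: Z2 uncovered — not redundant.
None of the sensor positions in C is redundant.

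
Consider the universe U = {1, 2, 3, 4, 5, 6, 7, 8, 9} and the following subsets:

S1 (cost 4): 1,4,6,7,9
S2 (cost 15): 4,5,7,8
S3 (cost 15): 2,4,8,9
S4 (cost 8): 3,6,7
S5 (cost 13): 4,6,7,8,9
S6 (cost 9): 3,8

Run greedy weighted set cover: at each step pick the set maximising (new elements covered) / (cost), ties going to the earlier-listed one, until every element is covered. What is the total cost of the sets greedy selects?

Pick 1: S1 adds 5 new (1, 4, 6, 7, 9) at cost 4 (ratio 5/4).
Pick 2: S6 adds 2 new (3, 8) at cost 9 (ratio 2/9).
Pick 3: S2 adds 1 new (5) at cost 15 (ratio 1/15).
Pick 4: S3 adds 1 new (2) at cost 15 (ratio 1/15).
Greedy total cost: 4 + 9 + 15 + 15 = 43. (The true optimum is 42, so greedy overshoots here.)

43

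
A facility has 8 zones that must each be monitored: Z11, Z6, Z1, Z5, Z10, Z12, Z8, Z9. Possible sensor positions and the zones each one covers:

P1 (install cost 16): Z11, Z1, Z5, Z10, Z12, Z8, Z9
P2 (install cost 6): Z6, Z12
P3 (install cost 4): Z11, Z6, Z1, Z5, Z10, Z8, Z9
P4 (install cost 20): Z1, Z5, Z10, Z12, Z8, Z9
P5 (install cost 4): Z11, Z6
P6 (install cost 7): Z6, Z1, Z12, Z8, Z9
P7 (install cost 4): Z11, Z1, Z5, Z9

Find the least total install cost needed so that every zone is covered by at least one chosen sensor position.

10

P2, P3 cover every zone at install cost 6 + 4 = 10.
Any cover uses at least 2 sensor positions; among all covering selections none totals below 10.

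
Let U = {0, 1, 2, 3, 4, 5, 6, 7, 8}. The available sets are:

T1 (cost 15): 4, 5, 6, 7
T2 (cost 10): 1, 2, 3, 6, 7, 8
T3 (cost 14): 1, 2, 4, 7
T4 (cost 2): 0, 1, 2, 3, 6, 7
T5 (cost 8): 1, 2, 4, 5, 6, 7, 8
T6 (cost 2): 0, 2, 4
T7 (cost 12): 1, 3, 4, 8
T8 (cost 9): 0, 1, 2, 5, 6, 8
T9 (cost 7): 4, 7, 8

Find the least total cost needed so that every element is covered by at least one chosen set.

10

T4, T5 cover every element at cost 2 + 8 = 10.
Any cover uses at least 2 sets; among all covering selections none totals below 10.
Greedy by coverage-per-cost would pick T4, T6, T5 for 12 — worse than the optimum 10.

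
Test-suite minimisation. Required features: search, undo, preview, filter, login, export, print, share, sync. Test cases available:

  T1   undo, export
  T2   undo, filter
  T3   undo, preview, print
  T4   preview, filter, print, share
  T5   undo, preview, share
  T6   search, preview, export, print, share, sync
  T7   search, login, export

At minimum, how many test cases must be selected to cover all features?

T2, T6, T7 together cover {search, undo, preview, filter, login, export, print, share, sync} — every feature.
No 2 of the 7 test cases cover everything (all 21 pairs fall short), so 3 is minimum.

3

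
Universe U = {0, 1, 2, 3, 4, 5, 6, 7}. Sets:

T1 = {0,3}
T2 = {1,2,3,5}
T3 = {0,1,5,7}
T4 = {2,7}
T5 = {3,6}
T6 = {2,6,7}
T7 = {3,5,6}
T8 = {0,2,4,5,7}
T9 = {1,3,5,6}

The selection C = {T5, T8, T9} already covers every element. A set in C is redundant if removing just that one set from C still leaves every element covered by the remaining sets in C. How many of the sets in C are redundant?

Drop T5: the rest still cover every element — redundant.
Drop T8: 0, 2, 4, 7 uncovered — not redundant.
Drop T9: 1 uncovered — not redundant.
1 redundant: T5.

1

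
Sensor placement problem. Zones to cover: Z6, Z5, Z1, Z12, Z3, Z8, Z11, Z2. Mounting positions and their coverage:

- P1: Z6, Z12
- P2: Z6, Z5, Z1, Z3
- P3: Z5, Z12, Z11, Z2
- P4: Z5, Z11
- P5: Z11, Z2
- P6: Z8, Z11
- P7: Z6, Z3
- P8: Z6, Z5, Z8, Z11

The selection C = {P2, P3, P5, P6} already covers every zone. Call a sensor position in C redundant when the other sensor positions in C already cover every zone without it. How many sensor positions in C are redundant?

Drop P2: Z6, Z1, Z3 uncovered — not redundant.
Drop P3: Z12 uncovered — not redundant.
Drop P5: the rest still cover every zone — redundant.
Drop P6: Z8 uncovered — not redundant.
1 redundant: P5.

1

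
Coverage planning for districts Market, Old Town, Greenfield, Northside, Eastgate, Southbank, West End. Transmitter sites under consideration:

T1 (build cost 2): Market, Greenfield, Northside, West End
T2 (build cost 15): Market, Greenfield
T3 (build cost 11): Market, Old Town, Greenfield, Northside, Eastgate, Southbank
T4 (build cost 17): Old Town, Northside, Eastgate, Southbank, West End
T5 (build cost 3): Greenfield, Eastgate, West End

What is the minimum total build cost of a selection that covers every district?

13

T1, T3 cover every district at build cost 2 + 11 = 13.
Any cover uses at least 2 transmitter sites; among all covering selections none totals below 13.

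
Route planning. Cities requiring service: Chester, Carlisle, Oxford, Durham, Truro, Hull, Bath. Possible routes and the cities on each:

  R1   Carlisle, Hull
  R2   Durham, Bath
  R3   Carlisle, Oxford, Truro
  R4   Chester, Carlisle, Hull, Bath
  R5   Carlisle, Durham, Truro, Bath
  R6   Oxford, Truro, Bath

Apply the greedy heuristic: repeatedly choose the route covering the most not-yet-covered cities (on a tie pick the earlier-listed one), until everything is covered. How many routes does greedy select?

3

Pick 1: R4 covers 4 new cities (Chester, Carlisle, Hull, Bath).
Pick 2: R3 covers 2 new cities (Oxford, Truro).
Pick 3: R2 covers 1 new cities (Durham).
Greedy uses 3 routes.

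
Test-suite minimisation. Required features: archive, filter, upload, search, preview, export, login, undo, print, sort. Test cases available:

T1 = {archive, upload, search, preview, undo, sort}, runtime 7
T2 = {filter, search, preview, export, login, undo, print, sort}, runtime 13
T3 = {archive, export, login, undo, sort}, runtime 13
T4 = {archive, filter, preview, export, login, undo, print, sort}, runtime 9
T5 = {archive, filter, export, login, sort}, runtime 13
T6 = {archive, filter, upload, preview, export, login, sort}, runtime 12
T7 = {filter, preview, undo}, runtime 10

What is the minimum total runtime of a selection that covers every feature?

T1, T4 cover every feature at runtime 7 + 9 = 16.
Any cover uses at least 2 test cases; among all covering selections none totals below 16.

16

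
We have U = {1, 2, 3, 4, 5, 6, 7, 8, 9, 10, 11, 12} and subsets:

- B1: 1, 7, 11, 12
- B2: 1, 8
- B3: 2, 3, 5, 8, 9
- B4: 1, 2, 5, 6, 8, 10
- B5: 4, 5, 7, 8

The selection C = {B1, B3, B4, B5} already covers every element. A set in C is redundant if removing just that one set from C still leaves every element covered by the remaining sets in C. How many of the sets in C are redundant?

0

Drop B1: 11, 12 uncovered — not redundant.
Drop B3: 3, 9 uncovered — not redundant.
Drop B4: 6, 10 uncovered — not redundant.
Drop B5: 4 uncovered — not redundant.
None of the sets in C is redundant.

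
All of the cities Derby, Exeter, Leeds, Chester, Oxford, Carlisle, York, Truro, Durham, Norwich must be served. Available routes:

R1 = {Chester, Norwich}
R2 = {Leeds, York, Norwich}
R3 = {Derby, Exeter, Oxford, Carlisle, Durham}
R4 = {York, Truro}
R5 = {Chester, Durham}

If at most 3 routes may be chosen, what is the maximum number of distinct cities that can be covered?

9

Choosing R1, R2, R3 covers {Derby, Exeter, Leeds, Chester, Oxford, Carlisle, York, Durham, Norwich} — 9 cities.
No choice of 3 routes does better; here Truro is left uncovered.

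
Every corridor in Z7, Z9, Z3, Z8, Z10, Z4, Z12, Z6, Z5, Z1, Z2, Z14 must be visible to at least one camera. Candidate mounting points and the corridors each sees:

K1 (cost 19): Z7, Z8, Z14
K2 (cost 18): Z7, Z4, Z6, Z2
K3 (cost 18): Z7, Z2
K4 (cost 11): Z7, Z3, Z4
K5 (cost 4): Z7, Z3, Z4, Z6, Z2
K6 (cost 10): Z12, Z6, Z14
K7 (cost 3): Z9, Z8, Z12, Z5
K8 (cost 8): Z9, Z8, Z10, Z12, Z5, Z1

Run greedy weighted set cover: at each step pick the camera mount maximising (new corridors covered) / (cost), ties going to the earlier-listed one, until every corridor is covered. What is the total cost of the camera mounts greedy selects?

25

Pick 1: K7 adds 4 new (Z9, Z8, Z12, Z5) at cost 3 (ratio 4/3).
Pick 2: K5 adds 5 new (Z7, Z3, Z4, Z6, Z2) at cost 4 (ratio 5/4).
Pick 3: K8 adds 2 new (Z10, Z1) at cost 8 (ratio 2/8).
Pick 4: K6 adds 1 new (Z14) at cost 10 (ratio 1/10).
Greedy total cost: 3 + 4 + 8 + 10 = 25. (The true optimum is 22, so greedy overshoots here.)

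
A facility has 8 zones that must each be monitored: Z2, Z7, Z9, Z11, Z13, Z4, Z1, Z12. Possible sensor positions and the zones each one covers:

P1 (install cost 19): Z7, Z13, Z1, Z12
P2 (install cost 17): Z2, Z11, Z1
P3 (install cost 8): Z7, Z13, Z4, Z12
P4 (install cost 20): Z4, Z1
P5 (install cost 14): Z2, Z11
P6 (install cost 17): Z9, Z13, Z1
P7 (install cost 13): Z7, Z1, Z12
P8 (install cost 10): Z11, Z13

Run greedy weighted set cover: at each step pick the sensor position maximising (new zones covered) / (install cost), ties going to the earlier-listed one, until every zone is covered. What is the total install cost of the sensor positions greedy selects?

42

Pick 1: P3 adds 4 new (Z7, Z13, Z4, Z12) at install cost 8 (ratio 4/8).
Pick 2: P2 adds 3 new (Z2, Z11, Z1) at install cost 17 (ratio 3/17).
Pick 3: P6 adds 1 new (Z9) at install cost 17 (ratio 1/17).
Greedy total install cost: 8 + 17 + 17 = 42. (The true optimum is 39, so greedy overshoots here.)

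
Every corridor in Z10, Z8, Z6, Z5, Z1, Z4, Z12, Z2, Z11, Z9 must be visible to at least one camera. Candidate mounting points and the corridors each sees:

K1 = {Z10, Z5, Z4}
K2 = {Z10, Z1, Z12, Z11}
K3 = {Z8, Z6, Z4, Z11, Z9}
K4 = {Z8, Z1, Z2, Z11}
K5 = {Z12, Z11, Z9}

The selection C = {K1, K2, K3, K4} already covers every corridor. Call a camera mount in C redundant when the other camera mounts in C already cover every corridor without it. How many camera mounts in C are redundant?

Drop K1: Z5 uncovered — not redundant.
Drop K2: Z12 uncovered — not redundant.
Drop K3: Z6, Z9 uncovered — not redundant.
Drop K4: Z2 uncovered — not redundant.
None of the camera mounts in C is redundant.

0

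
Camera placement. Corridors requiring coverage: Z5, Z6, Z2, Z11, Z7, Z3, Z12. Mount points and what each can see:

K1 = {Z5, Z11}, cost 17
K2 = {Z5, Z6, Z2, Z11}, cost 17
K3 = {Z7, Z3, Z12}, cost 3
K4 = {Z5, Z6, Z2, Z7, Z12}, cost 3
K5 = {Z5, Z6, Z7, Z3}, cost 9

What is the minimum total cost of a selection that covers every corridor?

K2, K3 cover every corridor at cost 17 + 3 = 20.
Any cover uses at least 2 camera mounts; among all covering selections none totals below 20.
Greedy by coverage-per-cost would pick K4, K3, K1 for 23 — worse than the optimum 20.

20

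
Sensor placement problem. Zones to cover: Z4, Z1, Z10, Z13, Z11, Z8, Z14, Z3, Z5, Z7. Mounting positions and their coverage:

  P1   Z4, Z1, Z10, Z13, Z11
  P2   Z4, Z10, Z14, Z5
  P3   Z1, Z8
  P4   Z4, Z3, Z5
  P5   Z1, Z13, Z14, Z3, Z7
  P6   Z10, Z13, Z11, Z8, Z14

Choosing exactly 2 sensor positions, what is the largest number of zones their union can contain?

Choosing P1, P5 covers {Z4, Z1, Z10, Z13, Z11, Z14, Z3, Z7} — 8 zones.
No choice of 2 sensor positions does better; here Z8, Z5 are left uncovered.

8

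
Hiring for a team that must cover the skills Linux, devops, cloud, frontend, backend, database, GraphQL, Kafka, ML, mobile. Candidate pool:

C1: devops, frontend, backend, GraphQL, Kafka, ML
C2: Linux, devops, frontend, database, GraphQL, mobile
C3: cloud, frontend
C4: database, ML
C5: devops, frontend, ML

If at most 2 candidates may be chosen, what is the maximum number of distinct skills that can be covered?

Choosing C1, C2 covers {Linux, devops, frontend, backend, database, GraphQL, Kafka, ML, mobile} — 9 skills.
No choice of 2 candidates does better; here cloud is left uncovered.

9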